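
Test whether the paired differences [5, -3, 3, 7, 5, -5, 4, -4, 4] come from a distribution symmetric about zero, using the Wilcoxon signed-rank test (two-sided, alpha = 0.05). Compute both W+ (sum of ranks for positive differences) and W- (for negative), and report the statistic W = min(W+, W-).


Step 1: Drop any zero differences (none here) and take |d_i|.
|d| = [5, 3, 3, 7, 5, 5, 4, 4, 4]
Step 2: Midrank |d_i| (ties get averaged ranks).
ranks: |5|->7, |3|->1.5, |3|->1.5, |7|->9, |5|->7, |5|->7, |4|->4, |4|->4, |4|->4
Step 3: Attach original signs; sum ranks with positive sign and with negative sign.
W+ = 7 + 1.5 + 9 + 7 + 4 + 4 = 32.5
W- = 1.5 + 7 + 4 = 12.5
(Check: W+ + W- = 45 should equal n(n+1)/2 = 45.)
Step 4: Test statistic W = min(W+, W-) = 12.5.
Step 5: Ties in |d|, so use the tie-corrected normal approximation.
        E[W] = n(n+1)/4 = 9*10/4 = 22.5.
        Tie groups: |d|=3 (t=2), |d|=4 (t=3), |d|=5 (t=3); sum(t^3 - t) = 54.
        Var[W] = n(n+1)(2n+1)/24 - sum(t^3-t)/48 = 1710/24 - 54/48 = 70.125.
        z = (W - E[W]) / sqrt(Var[W]) = (12.5 - 22.5) / 8.3741 = -1.1942.
        Two-sided p = 2*Phi(z) = 0.232414.
Step 6: alpha = 0.05. fail to reject H0.

W+ = 32.5, W- = 12.5, W = min = 12.5, p = 0.232414, fail to reject H0.


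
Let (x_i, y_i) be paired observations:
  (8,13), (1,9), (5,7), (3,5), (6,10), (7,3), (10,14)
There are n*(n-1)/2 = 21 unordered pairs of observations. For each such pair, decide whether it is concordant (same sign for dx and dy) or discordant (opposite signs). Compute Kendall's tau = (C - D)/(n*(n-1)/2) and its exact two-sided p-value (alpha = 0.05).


Step 1: Enumerate the 21 unordered pairs (i,j) with i<j and classify each by sign(x_j-x_i) * sign(y_j-y_i).
  (1,2):dx=-7,dy=-4->C; (1,3):dx=-3,dy=-6->C; (1,4):dx=-5,dy=-8->C; (1,5):dx=-2,dy=-3->C
  (1,6):dx=-1,dy=-10->C; (1,7):dx=+2,dy=+1->C; (2,3):dx=+4,dy=-2->D; (2,4):dx=+2,dy=-4->D
  (2,5):dx=+5,dy=+1->C; (2,6):dx=+6,dy=-6->D; (2,7):dx=+9,dy=+5->C; (3,4):dx=-2,dy=-2->C
  (3,5):dx=+1,dy=+3->C; (3,6):dx=+2,dy=-4->D; (3,7):dx=+5,dy=+7->C; (4,5):dx=+3,dy=+5->C
  (4,6):dx=+4,dy=-2->D; (4,7):dx=+7,dy=+9->C; (5,6):dx=+1,dy=-7->D; (5,7):dx=+4,dy=+4->C
  (6,7):dx=+3,dy=+11->C
Step 2: C = 15, D = 6, total pairs = 21.
Step 3: tau = (C - D)/(n(n-1)/2) = (15 - 6)/21 = 0.428571.
Step 4: Exact two-sided p-value (enumerate n! = 5040 permutations of y under H0): p = 0.238889.
Step 5: alpha = 0.05. fail to reject H0.

tau_b = 0.4286 (C=15, D=6), p = 0.238889, fail to reject H0.


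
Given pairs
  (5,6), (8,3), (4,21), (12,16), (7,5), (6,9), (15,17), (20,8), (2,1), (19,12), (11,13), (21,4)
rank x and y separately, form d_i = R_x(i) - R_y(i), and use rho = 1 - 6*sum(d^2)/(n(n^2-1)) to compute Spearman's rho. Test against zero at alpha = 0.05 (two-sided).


Step 1: Rank x and y separately (midranks; no ties here).
rank(x): 5->3, 8->6, 4->2, 12->8, 7->5, 6->4, 15->9, 20->11, 2->1, 19->10, 11->7, 21->12
rank(y): 6->5, 3->2, 21->12, 16->10, 5->4, 9->7, 17->11, 8->6, 1->1, 12->8, 13->9, 4->3
Step 2: d_i = R_x(i) - R_y(i); compute d_i^2.
  (3-5)^2=4, (6-2)^2=16, (2-12)^2=100, (8-10)^2=4, (5-4)^2=1, (4-7)^2=9, (9-11)^2=4, (11-6)^2=25, (1-1)^2=0, (10-8)^2=4, (7-9)^2=4, (12-3)^2=81
sum(d^2) = 252.
Step 3: rho = 1 - 6*252 / (12*(12^2 - 1)) = 1 - 1512/1716 = 0.118881.
Step 4: Under H0, t = rho * sqrt((n-2)/(1-rho^2)) = 0.3786 ~ t(10).
Step 5: Two-sided p-value from the t-distribution with 10 df = 0.712884.
Step 6: alpha = 0.05. fail to reject H0.

rho = 0.1189, p = 0.712884, fail to reject H0 at alpha = 0.05.


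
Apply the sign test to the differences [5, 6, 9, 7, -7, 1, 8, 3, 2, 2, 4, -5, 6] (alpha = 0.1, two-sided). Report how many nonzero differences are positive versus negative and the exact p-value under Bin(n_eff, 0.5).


Step 1: Discard zero differences. Original n = 13; n_eff = number of nonzero differences = 13.
Nonzero differences (with sign): +5, +6, +9, +7, -7, +1, +8, +3, +2, +2, +4, -5, +6
Step 2: Count signs: positive = 11, negative = 2.
Step 3: Under H0: P(positive) = 0.5, so the number of positives S ~ Bin(13, 0.5).
Step 4: Two-sided exact p-value = sum of Bin(13,0.5) probabilities at or below the observed probability = 0.022461.
Step 5: alpha = 0.1. reject H0.

n_eff = 13, pos = 11, neg = 2, p = 0.022461, reject H0.


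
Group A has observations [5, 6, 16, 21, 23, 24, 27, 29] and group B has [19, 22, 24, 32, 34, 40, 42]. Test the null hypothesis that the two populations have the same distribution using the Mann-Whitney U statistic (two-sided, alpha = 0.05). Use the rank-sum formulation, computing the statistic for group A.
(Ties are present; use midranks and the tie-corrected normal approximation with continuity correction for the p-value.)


Step 1: Combine and sort all 15 observations; assign midranks.
sorted (value, group): (5,X), (6,X), (16,X), (19,Y), (21,X), (22,Y), (23,X), (24,X), (24,Y), (27,X), (29,X), (32,Y), (34,Y), (40,Y), (42,Y)
ranks: 5->1, 6->2, 16->3, 19->4, 21->5, 22->6, 23->7, 24->8.5, 24->8.5, 27->10, 29->11, 32->12, 34->13, 40->14, 42->15
Step 2: Rank sum for X: R1 = 1 + 2 + 3 + 5 + 7 + 8.5 + 10 + 11 = 47.5.
Step 3: U_X = R1 - n1(n1+1)/2 = 47.5 - 8*9/2 = 47.5 - 36 = 11.5.
       U_Y = n1*n2 - U_X = 56 - 11.5 = 44.5.
Step 4: Ties are present, so use the tie-corrected normal approximation (with continuity correction) for the p-value.
Step 5: p-value = 0.063840; compare to alpha = 0.05. fail to reject H0.

U_X = 11.5, p = 0.063840, fail to reject H0 at alpha = 0.05.


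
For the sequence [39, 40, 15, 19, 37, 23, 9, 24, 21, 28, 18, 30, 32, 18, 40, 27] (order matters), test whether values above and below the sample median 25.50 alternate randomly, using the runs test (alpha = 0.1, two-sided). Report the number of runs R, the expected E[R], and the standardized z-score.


Step 1: Compute median = 25.50; label A = above, B = below.
Labels in order: AABBABBBBABAABAA  (n_A = 8, n_B = 8)
Step 2: Count runs R = 9.
Step 3: Under H0 (random ordering), E[R] = 2*n_A*n_B/(n_A+n_B) + 1 = 2*8*8/16 + 1 = 9.0000.
        Var[R] = 2*n_A*n_B*(2*n_A*n_B - n_A - n_B) / ((n_A+n_B)^2 * (n_A+n_B-1)) = 14336/3840 = 3.7333.
        SD[R] = 1.9322.
Step 4: R = E[R], so z = 0 with no continuity correction.
Step 5: Two-sided p-value via normal approximation = 2*(1 - Phi(|z|)) = 1.000000.
Step 6: alpha = 0.1. fail to reject H0.

R = 9, z = 0.0000, p = 1.000000, fail to reject H0.


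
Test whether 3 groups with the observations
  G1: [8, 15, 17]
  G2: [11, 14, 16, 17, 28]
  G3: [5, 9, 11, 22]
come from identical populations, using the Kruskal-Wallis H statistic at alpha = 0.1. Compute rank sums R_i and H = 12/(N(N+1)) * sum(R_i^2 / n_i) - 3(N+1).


Step 1: Combine all N = 12 observations and assign midranks.
sorted (value, group, rank): (5,G3,1), (8,G1,2), (9,G3,3), (11,G2,4.5), (11,G3,4.5), (14,G2,6), (15,G1,7), (16,G2,8), (17,G1,9.5), (17,G2,9.5), (22,G3,11), (28,G2,12)
Step 2: Sum ranks within each group.
R_1 = 18.5 (n_1 = 3)
R_2 = 40 (n_2 = 5)
R_3 = 19.5 (n_3 = 4)
Step 3: H = 12/(N(N+1)) * sum(R_i^2/n_i) - 3(N+1)
     = 12/(12*13) * (18.5^2/3 + 40^2/5 + 19.5^2/4) - 3*13
     = 0.076923 * 529.146 - 39
     = 1.703526.
Step 4: Ties present; correction factor C = 1 - 12/(12^3 - 12) = 0.993007. Corrected H = 1.703526 / 0.993007 = 1.715522.
Step 5: Under H0, H ~ chi^2(2); p-value = 0.424111.
Step 6: alpha = 0.1. fail to reject H0.

H = 1.7155, df = 2, p = 0.424111, fail to reject H0.


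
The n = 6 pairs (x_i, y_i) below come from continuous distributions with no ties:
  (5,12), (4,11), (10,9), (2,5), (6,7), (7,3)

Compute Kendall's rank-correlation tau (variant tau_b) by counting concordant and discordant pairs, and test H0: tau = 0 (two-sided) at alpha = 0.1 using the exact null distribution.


Step 1: Enumerate the 15 unordered pairs (i,j) with i<j and classify each by sign(x_j-x_i) * sign(y_j-y_i).
  (1,2):dx=-1,dy=-1->C; (1,3):dx=+5,dy=-3->D; (1,4):dx=-3,dy=-7->C; (1,5):dx=+1,dy=-5->D
  (1,6):dx=+2,dy=-9->D; (2,3):dx=+6,dy=-2->D; (2,4):dx=-2,dy=-6->C; (2,5):dx=+2,dy=-4->D
  (2,6):dx=+3,dy=-8->D; (3,4):dx=-8,dy=-4->C; (3,5):dx=-4,dy=-2->C; (3,6):dx=-3,dy=-6->C
  (4,5):dx=+4,dy=+2->C; (4,6):dx=+5,dy=-2->D; (5,6):dx=+1,dy=-4->D
Step 2: C = 7, D = 8, total pairs = 15.
Step 3: tau = (C - D)/(n(n-1)/2) = (7 - 8)/15 = -0.066667.
Step 4: Exact two-sided p-value (enumerate n! = 720 permutations of y under H0): p = 1.000000.
Step 5: alpha = 0.1. fail to reject H0.

tau_b = -0.0667 (C=7, D=8), p = 1.000000, fail to reject H0.


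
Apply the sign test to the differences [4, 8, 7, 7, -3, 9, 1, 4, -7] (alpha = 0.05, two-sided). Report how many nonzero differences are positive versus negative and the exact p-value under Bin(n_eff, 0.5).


Step 1: Discard zero differences. Original n = 9; n_eff = number of nonzero differences = 9.
Nonzero differences (with sign): +4, +8, +7, +7, -3, +9, +1, +4, -7
Step 2: Count signs: positive = 7, negative = 2.
Step 3: Under H0: P(positive) = 0.5, so the number of positives S ~ Bin(9, 0.5).
Step 4: Two-sided exact p-value = sum of Bin(9,0.5) probabilities at or below the observed probability = 0.179688.
Step 5: alpha = 0.05. fail to reject H0.

n_eff = 9, pos = 7, neg = 2, p = 0.179688, fail to reject H0.


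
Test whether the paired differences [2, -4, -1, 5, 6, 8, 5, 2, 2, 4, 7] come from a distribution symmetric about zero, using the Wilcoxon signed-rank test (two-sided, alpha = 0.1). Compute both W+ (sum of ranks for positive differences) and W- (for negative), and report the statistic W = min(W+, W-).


Step 1: Drop any zero differences (none here) and take |d_i|.
|d| = [2, 4, 1, 5, 6, 8, 5, 2, 2, 4, 7]
Step 2: Midrank |d_i| (ties get averaged ranks).
ranks: |2|->3, |4|->5.5, |1|->1, |5|->7.5, |6|->9, |8|->11, |5|->7.5, |2|->3, |2|->3, |4|->5.5, |7|->10
Step 3: Attach original signs; sum ranks with positive sign and with negative sign.
W+ = 3 + 7.5 + 9 + 11 + 7.5 + 3 + 3 + 5.5 + 10 = 59.5
W- = 5.5 + 1 = 6.5
(Check: W+ + W- = 66 should equal n(n+1)/2 = 66.)
Step 4: Test statistic W = min(W+, W-) = 6.5.
Step 5: Ties in |d|, so use the tie-corrected normal approximation.
        E[W] = n(n+1)/4 = 11*12/4 = 33.
        Tie groups: |d|=2 (t=3), |d|=4 (t=2), |d|=5 (t=2); sum(t^3 - t) = 36.
        Var[W] = n(n+1)(2n+1)/24 - sum(t^3-t)/48 = 3036/24 - 36/48 = 125.75.
        z = (W - E[W]) / sqrt(Var[W]) = (6.5 - 33) / 11.2138 = -2.3632.
        Two-sided p = 2*Phi(z) = 0.018120.
Step 6: alpha = 0.1. reject H0.

W+ = 59.5, W- = 6.5, W = min = 6.5, p = 0.018120, reject H0.


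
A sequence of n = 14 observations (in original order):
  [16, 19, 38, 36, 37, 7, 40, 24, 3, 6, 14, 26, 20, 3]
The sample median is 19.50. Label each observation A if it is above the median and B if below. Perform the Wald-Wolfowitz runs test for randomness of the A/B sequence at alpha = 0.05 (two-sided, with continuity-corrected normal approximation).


Step 1: Compute median = 19.50; label A = above, B = below.
Labels in order: BBAAABAABBBAAB  (n_A = 7, n_B = 7)
Step 2: Count runs R = 7.
Step 3: Under H0 (random ordering), E[R] = 2*n_A*n_B/(n_A+n_B) + 1 = 2*7*7/14 + 1 = 8.0000.
        Var[R] = 2*n_A*n_B*(2*n_A*n_B - n_A - n_B) / ((n_A+n_B)^2 * (n_A+n_B-1)) = 8232/2548 = 3.2308.
        SD[R] = 1.7974.
Step 4: Continuity-corrected z = (R + 0.5 - E[R]) / SD[R] = (7 + 0.5 - 8.0000) / 1.7974 = -0.2782.
Step 5: Two-sided p-value via normal approximation = 2*(1 - Phi(|z|)) = 0.780879.
Step 6: alpha = 0.05. fail to reject H0.

R = 7, z = -0.2782, p = 0.780879, fail to reject H0.


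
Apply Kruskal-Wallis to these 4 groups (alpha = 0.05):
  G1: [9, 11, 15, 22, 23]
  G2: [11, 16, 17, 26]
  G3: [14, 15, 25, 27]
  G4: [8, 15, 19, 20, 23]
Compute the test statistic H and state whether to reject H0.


Step 1: Combine all N = 18 observations and assign midranks.
sorted (value, group, rank): (8,G4,1), (9,G1,2), (11,G1,3.5), (11,G2,3.5), (14,G3,5), (15,G1,7), (15,G3,7), (15,G4,7), (16,G2,9), (17,G2,10), (19,G4,11), (20,G4,12), (22,G1,13), (23,G1,14.5), (23,G4,14.5), (25,G3,16), (26,G2,17), (27,G3,18)
Step 2: Sum ranks within each group.
R_1 = 40 (n_1 = 5)
R_2 = 39.5 (n_2 = 4)
R_3 = 46 (n_3 = 4)
R_4 = 45.5 (n_4 = 5)
Step 3: H = 12/(N(N+1)) * sum(R_i^2/n_i) - 3(N+1)
     = 12/(18*19) * (40^2/5 + 39.5^2/4 + 46^2/4 + 45.5^2/5) - 3*19
     = 0.035088 * 1653.11 - 57
     = 1.003947.
Step 4: Ties present; correction factor C = 1 - 36/(18^3 - 18) = 0.993808. Corrected H = 1.003947 / 0.993808 = 1.010202.
Step 5: Under H0, H ~ chi^2(3); p-value = 0.798783.
Step 6: alpha = 0.05. fail to reject H0.

H = 1.0102, df = 3, p = 0.798783, fail to reject H0.


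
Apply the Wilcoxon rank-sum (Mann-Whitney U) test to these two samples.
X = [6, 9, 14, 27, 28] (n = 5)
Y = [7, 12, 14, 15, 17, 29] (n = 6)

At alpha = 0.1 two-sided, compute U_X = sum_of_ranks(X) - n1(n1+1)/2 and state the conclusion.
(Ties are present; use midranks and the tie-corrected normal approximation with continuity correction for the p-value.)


Step 1: Combine and sort all 11 observations; assign midranks.
sorted (value, group): (6,X), (7,Y), (9,X), (12,Y), (14,X), (14,Y), (15,Y), (17,Y), (27,X), (28,X), (29,Y)
ranks: 6->1, 7->2, 9->3, 12->4, 14->5.5, 14->5.5, 15->7, 17->8, 27->9, 28->10, 29->11
Step 2: Rank sum for X: R1 = 1 + 3 + 5.5 + 9 + 10 = 28.5.
Step 3: U_X = R1 - n1(n1+1)/2 = 28.5 - 5*6/2 = 28.5 - 15 = 13.5.
       U_Y = n1*n2 - U_X = 30 - 13.5 = 16.5.
Step 4: Ties are present, so use the tie-corrected normal approximation (with continuity correction) for the p-value.
Step 5: p-value = 0.854805; compare to alpha = 0.1. fail to reject H0.

U_X = 13.5, p = 0.854805, fail to reject H0 at alpha = 0.1.


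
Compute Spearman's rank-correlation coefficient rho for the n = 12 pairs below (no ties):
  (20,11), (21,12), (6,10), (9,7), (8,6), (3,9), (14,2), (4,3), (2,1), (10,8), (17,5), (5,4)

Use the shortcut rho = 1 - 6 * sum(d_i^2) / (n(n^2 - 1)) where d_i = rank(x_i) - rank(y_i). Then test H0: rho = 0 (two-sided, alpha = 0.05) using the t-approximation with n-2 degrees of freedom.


Step 1: Rank x and y separately (midranks; no ties here).
rank(x): 20->11, 21->12, 6->5, 9->7, 8->6, 3->2, 14->9, 4->3, 2->1, 10->8, 17->10, 5->4
rank(y): 11->11, 12->12, 10->10, 7->7, 6->6, 9->9, 2->2, 3->3, 1->1, 8->8, 5->5, 4->4
Step 2: d_i = R_x(i) - R_y(i); compute d_i^2.
  (11-11)^2=0, (12-12)^2=0, (5-10)^2=25, (7-7)^2=0, (6-6)^2=0, (2-9)^2=49, (9-2)^2=49, (3-3)^2=0, (1-1)^2=0, (8-8)^2=0, (10-5)^2=25, (4-4)^2=0
sum(d^2) = 148.
Step 3: rho = 1 - 6*148 / (12*(12^2 - 1)) = 1 - 888/1716 = 0.482517.
Step 4: Under H0, t = rho * sqrt((n-2)/(1-rho^2)) = 1.7421 ~ t(10).
Step 5: Two-sided p-value from the t-distribution with 10 df = 0.112109.
Step 6: alpha = 0.05. fail to reject H0.

rho = 0.4825, p = 0.112109, fail to reject H0 at alpha = 0.05.


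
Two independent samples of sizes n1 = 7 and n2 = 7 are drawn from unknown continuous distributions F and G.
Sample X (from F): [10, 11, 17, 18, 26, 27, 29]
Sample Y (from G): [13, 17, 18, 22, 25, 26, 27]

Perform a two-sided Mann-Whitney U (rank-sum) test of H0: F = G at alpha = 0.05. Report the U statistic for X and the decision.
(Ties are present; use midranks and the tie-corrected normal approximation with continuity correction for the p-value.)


Step 1: Combine and sort all 14 observations; assign midranks.
sorted (value, group): (10,X), (11,X), (13,Y), (17,X), (17,Y), (18,X), (18,Y), (22,Y), (25,Y), (26,X), (26,Y), (27,X), (27,Y), (29,X)
ranks: 10->1, 11->2, 13->3, 17->4.5, 17->4.5, 18->6.5, 18->6.5, 22->8, 25->9, 26->10.5, 26->10.5, 27->12.5, 27->12.5, 29->14
Step 2: Rank sum for X: R1 = 1 + 2 + 4.5 + 6.5 + 10.5 + 12.5 + 14 = 51.
Step 3: U_X = R1 - n1(n1+1)/2 = 51 - 7*8/2 = 51 - 28 = 23.
       U_Y = n1*n2 - U_X = 49 - 23 = 26.
Step 4: Ties are present, so use the tie-corrected normal approximation (with continuity correction) for the p-value.
Step 5: p-value = 0.897879; compare to alpha = 0.05. fail to reject H0.

U_X = 23, p = 0.897879, fail to reject H0 at alpha = 0.05.


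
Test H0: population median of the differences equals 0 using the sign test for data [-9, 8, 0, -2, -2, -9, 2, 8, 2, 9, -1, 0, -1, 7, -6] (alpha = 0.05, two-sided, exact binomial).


Step 1: Discard zero differences. Original n = 15; n_eff = number of nonzero differences = 13.
Nonzero differences (with sign): -9, +8, -2, -2, -9, +2, +8, +2, +9, -1, -1, +7, -6
Step 2: Count signs: positive = 6, negative = 7.
Step 3: Under H0: P(positive) = 0.5, so the number of positives S ~ Bin(13, 0.5).
Step 4: Two-sided exact p-value = sum of Bin(13,0.5) probabilities at or below the observed probability = 1.000000.
Step 5: alpha = 0.05. fail to reject H0.

n_eff = 13, pos = 6, neg = 7, p = 1.000000, fail to reject H0.


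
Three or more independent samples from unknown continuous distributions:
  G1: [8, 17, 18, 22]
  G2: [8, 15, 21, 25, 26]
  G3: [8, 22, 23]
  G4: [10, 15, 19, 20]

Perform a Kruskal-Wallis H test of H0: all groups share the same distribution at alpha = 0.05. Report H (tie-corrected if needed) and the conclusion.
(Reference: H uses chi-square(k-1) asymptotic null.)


Step 1: Combine all N = 16 observations and assign midranks.
sorted (value, group, rank): (8,G1,2), (8,G2,2), (8,G3,2), (10,G4,4), (15,G2,5.5), (15,G4,5.5), (17,G1,7), (18,G1,8), (19,G4,9), (20,G4,10), (21,G2,11), (22,G1,12.5), (22,G3,12.5), (23,G3,14), (25,G2,15), (26,G2,16)
Step 2: Sum ranks within each group.
R_1 = 29.5 (n_1 = 4)
R_2 = 49.5 (n_2 = 5)
R_3 = 28.5 (n_3 = 3)
R_4 = 28.5 (n_4 = 4)
Step 3: H = 12/(N(N+1)) * sum(R_i^2/n_i) - 3(N+1)
     = 12/(16*17) * (29.5^2/4 + 49.5^2/5 + 28.5^2/3 + 28.5^2/4) - 3*17
     = 0.044118 * 1181.42 - 51
     = 1.121691.
Step 4: Ties present; correction factor C = 1 - 36/(16^3 - 16) = 0.991176. Corrected H = 1.121691 / 0.991176 = 1.131677.
Step 5: Under H0, H ~ chi^2(3); p-value = 0.769433.
Step 6: alpha = 0.05. fail to reject H0.

H = 1.1317, df = 3, p = 0.769433, fail to reject H0.


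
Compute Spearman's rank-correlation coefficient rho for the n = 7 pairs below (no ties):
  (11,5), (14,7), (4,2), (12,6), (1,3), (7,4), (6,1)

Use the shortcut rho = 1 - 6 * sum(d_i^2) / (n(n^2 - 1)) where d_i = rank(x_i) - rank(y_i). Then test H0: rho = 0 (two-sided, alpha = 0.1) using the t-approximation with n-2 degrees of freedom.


Step 1: Rank x and y separately (midranks; no ties here).
rank(x): 11->5, 14->7, 4->2, 12->6, 1->1, 7->4, 6->3
rank(y): 5->5, 7->7, 2->2, 6->6, 3->3, 4->4, 1->1
Step 2: d_i = R_x(i) - R_y(i); compute d_i^2.
  (5-5)^2=0, (7-7)^2=0, (2-2)^2=0, (6-6)^2=0, (1-3)^2=4, (4-4)^2=0, (3-1)^2=4
sum(d^2) = 8.
Step 3: rho = 1 - 6*8 / (7*(7^2 - 1)) = 1 - 48/336 = 0.857143.
Step 4: Under H0, t = rho * sqrt((n-2)/(1-rho^2)) = 3.7210 ~ t(5).
Step 5: Two-sided p-value from the t-distribution with 5 df = 0.013697.
Step 6: alpha = 0.1. reject H0.

rho = 0.8571, p = 0.013697, reject H0 at alpha = 0.1.


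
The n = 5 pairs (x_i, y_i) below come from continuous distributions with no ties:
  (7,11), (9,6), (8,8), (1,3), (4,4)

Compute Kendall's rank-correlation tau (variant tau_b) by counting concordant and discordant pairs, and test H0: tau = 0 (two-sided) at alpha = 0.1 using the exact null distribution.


Step 1: Enumerate the 10 unordered pairs (i,j) with i<j and classify each by sign(x_j-x_i) * sign(y_j-y_i).
  (1,2):dx=+2,dy=-5->D; (1,3):dx=+1,dy=-3->D; (1,4):dx=-6,dy=-8->C; (1,5):dx=-3,dy=-7->C
  (2,3):dx=-1,dy=+2->D; (2,4):dx=-8,dy=-3->C; (2,5):dx=-5,dy=-2->C; (3,4):dx=-7,dy=-5->C
  (3,5):dx=-4,dy=-4->C; (4,5):dx=+3,dy=+1->C
Step 2: C = 7, D = 3, total pairs = 10.
Step 3: tau = (C - D)/(n(n-1)/2) = (7 - 3)/10 = 0.400000.
Step 4: Exact two-sided p-value (enumerate n! = 120 permutations of y under H0): p = 0.483333.
Step 5: alpha = 0.1. fail to reject H0.

tau_b = 0.4000 (C=7, D=3), p = 0.483333, fail to reject H0.


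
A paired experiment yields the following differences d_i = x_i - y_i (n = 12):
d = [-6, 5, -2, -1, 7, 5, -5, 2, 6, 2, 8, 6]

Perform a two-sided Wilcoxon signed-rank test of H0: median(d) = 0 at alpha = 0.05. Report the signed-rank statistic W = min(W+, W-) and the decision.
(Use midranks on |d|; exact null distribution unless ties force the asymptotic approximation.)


Step 1: Drop any zero differences (none here) and take |d_i|.
|d| = [6, 5, 2, 1, 7, 5, 5, 2, 6, 2, 8, 6]
Step 2: Midrank |d_i| (ties get averaged ranks).
ranks: |6|->9, |5|->6, |2|->3, |1|->1, |7|->11, |5|->6, |5|->6, |2|->3, |6|->9, |2|->3, |8|->12, |6|->9
Step 3: Attach original signs; sum ranks with positive sign and with negative sign.
W+ = 6 + 11 + 6 + 3 + 9 + 3 + 12 + 9 = 59
W- = 9 + 3 + 1 + 6 = 19
(Check: W+ + W- = 78 should equal n(n+1)/2 = 78.)
Step 4: Test statistic W = min(W+, W-) = 19.
Step 5: Ties in |d|, so use the tie-corrected normal approximation.
        E[W] = n(n+1)/4 = 12*13/4 = 39.
        Tie groups: |d|=2 (t=3), |d|=5 (t=3), |d|=6 (t=3); sum(t^3 - t) = 72.
        Var[W] = n(n+1)(2n+1)/24 - sum(t^3-t)/48 = 3900/24 - 72/48 = 161.
        z = (W - E[W]) / sqrt(Var[W]) = (19 - 39) / 12.6886 = -1.5762.
        Two-sided p = 2*Phi(z) = 0.114975.
Step 6: alpha = 0.05. fail to reject H0.

W+ = 59, W- = 19, W = min = 19, p = 0.114975, fail to reject H0.


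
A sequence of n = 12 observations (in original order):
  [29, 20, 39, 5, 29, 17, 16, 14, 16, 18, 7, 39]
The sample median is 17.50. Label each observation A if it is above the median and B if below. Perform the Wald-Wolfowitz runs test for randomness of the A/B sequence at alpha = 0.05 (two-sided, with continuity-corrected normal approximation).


Step 1: Compute median = 17.50; label A = above, B = below.
Labels in order: AAABABBBBABA  (n_A = 6, n_B = 6)
Step 2: Count runs R = 7.
Step 3: Under H0 (random ordering), E[R] = 2*n_A*n_B/(n_A+n_B) + 1 = 2*6*6/12 + 1 = 7.0000.
        Var[R] = 2*n_A*n_B*(2*n_A*n_B - n_A - n_B) / ((n_A+n_B)^2 * (n_A+n_B-1)) = 4320/1584 = 2.7273.
        SD[R] = 1.6514.
Step 4: R = E[R], so z = 0 with no continuity correction.
Step 5: Two-sided p-value via normal approximation = 2*(1 - Phi(|z|)) = 1.000000.
Step 6: alpha = 0.05. fail to reject H0.

R = 7, z = 0.0000, p = 1.000000, fail to reject H0.


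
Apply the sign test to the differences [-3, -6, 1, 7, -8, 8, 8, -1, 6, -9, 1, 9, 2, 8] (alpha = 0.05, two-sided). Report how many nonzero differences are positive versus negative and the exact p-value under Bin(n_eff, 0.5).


Step 1: Discard zero differences. Original n = 14; n_eff = number of nonzero differences = 14.
Nonzero differences (with sign): -3, -6, +1, +7, -8, +8, +8, -1, +6, -9, +1, +9, +2, +8
Step 2: Count signs: positive = 9, negative = 5.
Step 3: Under H0: P(positive) = 0.5, so the number of positives S ~ Bin(14, 0.5).
Step 4: Two-sided exact p-value = sum of Bin(14,0.5) probabilities at or below the observed probability = 0.423950.
Step 5: alpha = 0.05. fail to reject H0.

n_eff = 14, pos = 9, neg = 5, p = 0.423950, fail to reject H0.


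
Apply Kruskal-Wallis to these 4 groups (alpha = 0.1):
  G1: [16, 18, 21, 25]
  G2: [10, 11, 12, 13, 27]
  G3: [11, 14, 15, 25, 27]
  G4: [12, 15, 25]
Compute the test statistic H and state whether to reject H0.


Step 1: Combine all N = 17 observations and assign midranks.
sorted (value, group, rank): (10,G2,1), (11,G2,2.5), (11,G3,2.5), (12,G2,4.5), (12,G4,4.5), (13,G2,6), (14,G3,7), (15,G3,8.5), (15,G4,8.5), (16,G1,10), (18,G1,11), (21,G1,12), (25,G1,14), (25,G3,14), (25,G4,14), (27,G2,16.5), (27,G3,16.5)
Step 2: Sum ranks within each group.
R_1 = 47 (n_1 = 4)
R_2 = 30.5 (n_2 = 5)
R_3 = 48.5 (n_3 = 5)
R_4 = 27 (n_4 = 3)
Step 3: H = 12/(N(N+1)) * sum(R_i^2/n_i) - 3(N+1)
     = 12/(17*18) * (47^2/4 + 30.5^2/5 + 48.5^2/5 + 27^2/3) - 3*18
     = 0.039216 * 1451.75 - 54
     = 2.931373.
Step 4: Ties present; correction factor C = 1 - 48/(17^3 - 17) = 0.990196. Corrected H = 2.931373 / 0.990196 = 2.960396.
Step 5: Under H0, H ~ chi^2(3); p-value = 0.397772.
Step 6: alpha = 0.1. fail to reject H0.

H = 2.9604, df = 3, p = 0.397772, fail to reject H0.


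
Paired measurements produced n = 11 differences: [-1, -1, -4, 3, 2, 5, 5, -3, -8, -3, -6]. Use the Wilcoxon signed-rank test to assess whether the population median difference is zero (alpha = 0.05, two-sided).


Step 1: Drop any zero differences (none here) and take |d_i|.
|d| = [1, 1, 4, 3, 2, 5, 5, 3, 8, 3, 6]
Step 2: Midrank |d_i| (ties get averaged ranks).
ranks: |1|->1.5, |1|->1.5, |4|->7, |3|->5, |2|->3, |5|->8.5, |5|->8.5, |3|->5, |8|->11, |3|->5, |6|->10
Step 3: Attach original signs; sum ranks with positive sign and with negative sign.
W+ = 5 + 3 + 8.5 + 8.5 = 25
W- = 1.5 + 1.5 + 7 + 5 + 11 + 5 + 10 = 41
(Check: W+ + W- = 66 should equal n(n+1)/2 = 66.)
Step 4: Test statistic W = min(W+, W-) = 25.
Step 5: Ties in |d|, so use the tie-corrected normal approximation.
        E[W] = n(n+1)/4 = 11*12/4 = 33.
        Tie groups: |d|=1 (t=2), |d|=3 (t=3), |d|=5 (t=2); sum(t^3 - t) = 36.
        Var[W] = n(n+1)(2n+1)/24 - sum(t^3-t)/48 = 3036/24 - 36/48 = 125.75.
        z = (W - E[W]) / sqrt(Var[W]) = (25 - 33) / 11.2138 = -0.7134.
        Two-sided p = 2*Phi(z) = 0.475595.
Step 6: alpha = 0.05. fail to reject H0.

W+ = 25, W- = 41, W = min = 25, p = 0.475595, fail to reject H0.


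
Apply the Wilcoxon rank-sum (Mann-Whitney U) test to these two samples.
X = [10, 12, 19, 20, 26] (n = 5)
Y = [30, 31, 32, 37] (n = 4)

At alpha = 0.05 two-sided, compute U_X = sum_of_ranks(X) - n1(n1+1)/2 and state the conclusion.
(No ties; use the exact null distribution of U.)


Step 1: Combine and sort all 9 observations; assign midranks.
sorted (value, group): (10,X), (12,X), (19,X), (20,X), (26,X), (30,Y), (31,Y), (32,Y), (37,Y)
ranks: 10->1, 12->2, 19->3, 20->4, 26->5, 30->6, 31->7, 32->8, 37->9
Step 2: Rank sum for X: R1 = 1 + 2 + 3 + 4 + 5 = 15.
Step 3: U_X = R1 - n1(n1+1)/2 = 15 - 5*6/2 = 15 - 15 = 0.
       U_Y = n1*n2 - U_X = 20 - 0 = 20.
Step 4: No ties, so the exact null distribution of U (based on enumerating the C(9,5) = 126 equally likely rank assignments) gives the two-sided p-value.
Step 5: p-value = 0.015873; compare to alpha = 0.05. reject H0.

U_X = 0, p = 0.015873, reject H0 at alpha = 0.05.


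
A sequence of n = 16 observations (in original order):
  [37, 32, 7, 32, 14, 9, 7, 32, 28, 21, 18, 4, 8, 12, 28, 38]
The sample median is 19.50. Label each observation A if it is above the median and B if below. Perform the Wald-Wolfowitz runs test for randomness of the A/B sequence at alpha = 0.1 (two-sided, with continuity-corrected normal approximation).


Step 1: Compute median = 19.50; label A = above, B = below.
Labels in order: AABABBBAAABBBBAA  (n_A = 8, n_B = 8)
Step 2: Count runs R = 7.
Step 3: Under H0 (random ordering), E[R] = 2*n_A*n_B/(n_A+n_B) + 1 = 2*8*8/16 + 1 = 9.0000.
        Var[R] = 2*n_A*n_B*(2*n_A*n_B - n_A - n_B) / ((n_A+n_B)^2 * (n_A+n_B-1)) = 14336/3840 = 3.7333.
        SD[R] = 1.9322.
Step 4: Continuity-corrected z = (R + 0.5 - E[R]) / SD[R] = (7 + 0.5 - 9.0000) / 1.9322 = -0.7763.
Step 5: Two-sided p-value via normal approximation = 2*(1 - Phi(|z|)) = 0.437558.
Step 6: alpha = 0.1. fail to reject H0.

R = 7, z = -0.7763, p = 0.437558, fail to reject H0.


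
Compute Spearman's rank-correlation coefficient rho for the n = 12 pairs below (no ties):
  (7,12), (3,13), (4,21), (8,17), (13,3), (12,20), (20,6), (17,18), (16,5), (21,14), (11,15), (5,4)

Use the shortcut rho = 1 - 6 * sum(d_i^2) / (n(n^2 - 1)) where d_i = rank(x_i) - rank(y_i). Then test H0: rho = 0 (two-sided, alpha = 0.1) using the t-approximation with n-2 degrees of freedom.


Step 1: Rank x and y separately (midranks; no ties here).
rank(x): 7->4, 3->1, 4->2, 8->5, 13->8, 12->7, 20->11, 17->10, 16->9, 21->12, 11->6, 5->3
rank(y): 12->5, 13->6, 21->12, 17->9, 3->1, 20->11, 6->4, 18->10, 5->3, 14->7, 15->8, 4->2
Step 2: d_i = R_x(i) - R_y(i); compute d_i^2.
  (4-5)^2=1, (1-6)^2=25, (2-12)^2=100, (5-9)^2=16, (8-1)^2=49, (7-11)^2=16, (11-4)^2=49, (10-10)^2=0, (9-3)^2=36, (12-7)^2=25, (6-8)^2=4, (3-2)^2=1
sum(d^2) = 322.
Step 3: rho = 1 - 6*322 / (12*(12^2 - 1)) = 1 - 1932/1716 = -0.125874.
Step 4: Under H0, t = rho * sqrt((n-2)/(1-rho^2)) = -0.4012 ~ t(10).
Step 5: Two-sided p-value from the t-distribution with 10 df = 0.696683.
Step 6: alpha = 0.1. fail to reject H0.

rho = -0.1259, p = 0.696683, fail to reject H0 at alpha = 0.1.


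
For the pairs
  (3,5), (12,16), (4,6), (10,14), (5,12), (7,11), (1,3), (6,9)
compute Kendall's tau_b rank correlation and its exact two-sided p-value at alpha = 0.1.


Step 1: Enumerate the 28 unordered pairs (i,j) with i<j and classify each by sign(x_j-x_i) * sign(y_j-y_i).
  (1,2):dx=+9,dy=+11->C; (1,3):dx=+1,dy=+1->C; (1,4):dx=+7,dy=+9->C; (1,5):dx=+2,dy=+7->C
  (1,6):dx=+4,dy=+6->C; (1,7):dx=-2,dy=-2->C; (1,8):dx=+3,dy=+4->C; (2,3):dx=-8,dy=-10->C
  (2,4):dx=-2,dy=-2->C; (2,5):dx=-7,dy=-4->C; (2,6):dx=-5,dy=-5->C; (2,7):dx=-11,dy=-13->C
  (2,8):dx=-6,dy=-7->C; (3,4):dx=+6,dy=+8->C; (3,5):dx=+1,dy=+6->C; (3,6):dx=+3,dy=+5->C
  (3,7):dx=-3,dy=-3->C; (3,8):dx=+2,dy=+3->C; (4,5):dx=-5,dy=-2->C; (4,6):dx=-3,dy=-3->C
  (4,7):dx=-9,dy=-11->C; (4,8):dx=-4,dy=-5->C; (5,6):dx=+2,dy=-1->D; (5,7):dx=-4,dy=-9->C
  (5,8):dx=+1,dy=-3->D; (6,7):dx=-6,dy=-8->C; (6,8):dx=-1,dy=-2->C; (7,8):dx=+5,dy=+6->C
Step 2: C = 26, D = 2, total pairs = 28.
Step 3: tau = (C - D)/(n(n-1)/2) = (26 - 2)/28 = 0.857143.
Step 4: Exact two-sided p-value (enumerate n! = 40320 permutations of y under H0): p = 0.001736.
Step 5: alpha = 0.1. reject H0.

tau_b = 0.8571 (C=26, D=2), p = 0.001736, reject H0.


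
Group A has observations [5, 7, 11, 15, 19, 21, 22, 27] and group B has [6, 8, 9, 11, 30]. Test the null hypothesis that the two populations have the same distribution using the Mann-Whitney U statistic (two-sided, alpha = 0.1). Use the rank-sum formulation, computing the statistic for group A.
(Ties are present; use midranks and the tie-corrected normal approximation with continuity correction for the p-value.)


Step 1: Combine and sort all 13 observations; assign midranks.
sorted (value, group): (5,X), (6,Y), (7,X), (8,Y), (9,Y), (11,X), (11,Y), (15,X), (19,X), (21,X), (22,X), (27,X), (30,Y)
ranks: 5->1, 6->2, 7->3, 8->4, 9->5, 11->6.5, 11->6.5, 15->8, 19->9, 21->10, 22->11, 27->12, 30->13
Step 2: Rank sum for X: R1 = 1 + 3 + 6.5 + 8 + 9 + 10 + 11 + 12 = 60.5.
Step 3: U_X = R1 - n1(n1+1)/2 = 60.5 - 8*9/2 = 60.5 - 36 = 24.5.
       U_Y = n1*n2 - U_X = 40 - 24.5 = 15.5.
Step 4: Ties are present, so use the tie-corrected normal approximation (with continuity correction) for the p-value.
Step 5: p-value = 0.557643; compare to alpha = 0.1. fail to reject H0.

U_X = 24.5, p = 0.557643, fail to reject H0 at alpha = 0.1.


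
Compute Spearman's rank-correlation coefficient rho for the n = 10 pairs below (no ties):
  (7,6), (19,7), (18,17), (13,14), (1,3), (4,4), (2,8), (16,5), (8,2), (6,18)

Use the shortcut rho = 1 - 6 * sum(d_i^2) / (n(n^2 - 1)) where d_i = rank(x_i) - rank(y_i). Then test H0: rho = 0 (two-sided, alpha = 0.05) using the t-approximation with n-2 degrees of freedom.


Step 1: Rank x and y separately (midranks; no ties here).
rank(x): 7->5, 19->10, 18->9, 13->7, 1->1, 4->3, 2->2, 16->8, 8->6, 6->4
rank(y): 6->5, 7->6, 17->9, 14->8, 3->2, 4->3, 8->7, 5->4, 2->1, 18->10
Step 2: d_i = R_x(i) - R_y(i); compute d_i^2.
  (5-5)^2=0, (10-6)^2=16, (9-9)^2=0, (7-8)^2=1, (1-2)^2=1, (3-3)^2=0, (2-7)^2=25, (8-4)^2=16, (6-1)^2=25, (4-10)^2=36
sum(d^2) = 120.
Step 3: rho = 1 - 6*120 / (10*(10^2 - 1)) = 1 - 720/990 = 0.272727.
Step 4: Under H0, t = rho * sqrt((n-2)/(1-rho^2)) = 0.8018 ~ t(8).
Step 5: Two-sided p-value from the t-distribution with 8 df = 0.445838.
Step 6: alpha = 0.05. fail to reject H0.

rho = 0.2727, p = 0.445838, fail to reject H0 at alpha = 0.05.


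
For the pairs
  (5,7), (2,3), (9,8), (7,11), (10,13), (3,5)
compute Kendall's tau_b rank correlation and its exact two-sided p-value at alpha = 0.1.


Step 1: Enumerate the 15 unordered pairs (i,j) with i<j and classify each by sign(x_j-x_i) * sign(y_j-y_i).
  (1,2):dx=-3,dy=-4->C; (1,3):dx=+4,dy=+1->C; (1,4):dx=+2,dy=+4->C; (1,5):dx=+5,dy=+6->C
  (1,6):dx=-2,dy=-2->C; (2,3):dx=+7,dy=+5->C; (2,4):dx=+5,dy=+8->C; (2,5):dx=+8,dy=+10->C
  (2,6):dx=+1,dy=+2->C; (3,4):dx=-2,dy=+3->D; (3,5):dx=+1,dy=+5->C; (3,6):dx=-6,dy=-3->C
  (4,5):dx=+3,dy=+2->C; (4,6):dx=-4,dy=-6->C; (5,6):dx=-7,dy=-8->C
Step 2: C = 14, D = 1, total pairs = 15.
Step 3: tau = (C - D)/(n(n-1)/2) = (14 - 1)/15 = 0.866667.
Step 4: Exact two-sided p-value (enumerate n! = 720 permutations of y under H0): p = 0.016667.
Step 5: alpha = 0.1. reject H0.

tau_b = 0.8667 (C=14, D=1), p = 0.016667, reject H0.


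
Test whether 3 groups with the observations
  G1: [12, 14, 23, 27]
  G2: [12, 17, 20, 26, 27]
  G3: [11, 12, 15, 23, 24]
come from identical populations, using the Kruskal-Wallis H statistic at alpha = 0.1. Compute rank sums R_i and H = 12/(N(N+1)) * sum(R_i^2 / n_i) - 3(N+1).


Step 1: Combine all N = 14 observations and assign midranks.
sorted (value, group, rank): (11,G3,1), (12,G1,3), (12,G2,3), (12,G3,3), (14,G1,5), (15,G3,6), (17,G2,7), (20,G2,8), (23,G1,9.5), (23,G3,9.5), (24,G3,11), (26,G2,12), (27,G1,13.5), (27,G2,13.5)
Step 2: Sum ranks within each group.
R_1 = 31 (n_1 = 4)
R_2 = 43.5 (n_2 = 5)
R_3 = 30.5 (n_3 = 5)
Step 3: H = 12/(N(N+1)) * sum(R_i^2/n_i) - 3(N+1)
     = 12/(14*15) * (31^2/4 + 43.5^2/5 + 30.5^2/5) - 3*15
     = 0.057143 * 804.75 - 45
     = 0.985714.
Step 4: Ties present; correction factor C = 1 - 36/(14^3 - 14) = 0.986813. Corrected H = 0.985714 / 0.986813 = 0.998886.
Step 5: Under H0, H ~ chi^2(2); p-value = 0.606868.
Step 6: alpha = 0.1. fail to reject H0.

H = 0.9989, df = 2, p = 0.606868, fail to reject H0.


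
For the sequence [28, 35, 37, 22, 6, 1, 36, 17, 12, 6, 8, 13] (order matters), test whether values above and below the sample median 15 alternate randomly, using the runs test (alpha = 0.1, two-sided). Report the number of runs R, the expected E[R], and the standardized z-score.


Step 1: Compute median = 15; label A = above, B = below.
Labels in order: AAAABBAABBBB  (n_A = 6, n_B = 6)
Step 2: Count runs R = 4.
Step 3: Under H0 (random ordering), E[R] = 2*n_A*n_B/(n_A+n_B) + 1 = 2*6*6/12 + 1 = 7.0000.
        Var[R] = 2*n_A*n_B*(2*n_A*n_B - n_A - n_B) / ((n_A+n_B)^2 * (n_A+n_B-1)) = 4320/1584 = 2.7273.
        SD[R] = 1.6514.
Step 4: Continuity-corrected z = (R + 0.5 - E[R]) / SD[R] = (4 + 0.5 - 7.0000) / 1.6514 = -1.5138.
Step 5: Two-sided p-value via normal approximation = 2*(1 - Phi(|z|)) = 0.130070.
Step 6: alpha = 0.1. fail to reject H0.

R = 4, z = -1.5138, p = 0.130070, fail to reject H0.


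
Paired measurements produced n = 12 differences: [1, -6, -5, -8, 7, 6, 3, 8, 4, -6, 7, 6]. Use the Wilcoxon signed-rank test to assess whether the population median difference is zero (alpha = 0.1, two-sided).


Step 1: Drop any zero differences (none here) and take |d_i|.
|d| = [1, 6, 5, 8, 7, 6, 3, 8, 4, 6, 7, 6]
Step 2: Midrank |d_i| (ties get averaged ranks).
ranks: |1|->1, |6|->6.5, |5|->4, |8|->11.5, |7|->9.5, |6|->6.5, |3|->2, |8|->11.5, |4|->3, |6|->6.5, |7|->9.5, |6|->6.5
Step 3: Attach original signs; sum ranks with positive sign and with negative sign.
W+ = 1 + 9.5 + 6.5 + 2 + 11.5 + 3 + 9.5 + 6.5 = 49.5
W- = 6.5 + 4 + 11.5 + 6.5 = 28.5
(Check: W+ + W- = 78 should equal n(n+1)/2 = 78.)
Step 4: Test statistic W = min(W+, W-) = 28.5.
Step 5: Ties in |d|, so use the tie-corrected normal approximation.
        E[W] = n(n+1)/4 = 12*13/4 = 39.
        Tie groups: |d|=6 (t=4), |d|=7 (t=2), |d|=8 (t=2); sum(t^3 - t) = 72.
        Var[W] = n(n+1)(2n+1)/24 - sum(t^3-t)/48 = 3900/24 - 72/48 = 161.
        z = (W - E[W]) / sqrt(Var[W]) = (28.5 - 39) / 12.6886 = -0.8275.
        Two-sided p = 2*Phi(z) = 0.407945.
Step 6: alpha = 0.1. fail to reject H0.

W+ = 49.5, W- = 28.5, W = min = 28.5, p = 0.407945, fail to reject H0.


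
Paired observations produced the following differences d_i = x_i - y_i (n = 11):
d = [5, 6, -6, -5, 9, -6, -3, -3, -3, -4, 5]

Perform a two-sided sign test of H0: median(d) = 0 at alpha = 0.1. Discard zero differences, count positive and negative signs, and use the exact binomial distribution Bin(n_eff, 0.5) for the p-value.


Step 1: Discard zero differences. Original n = 11; n_eff = number of nonzero differences = 11.
Nonzero differences (with sign): +5, +6, -6, -5, +9, -6, -3, -3, -3, -4, +5
Step 2: Count signs: positive = 4, negative = 7.
Step 3: Under H0: P(positive) = 0.5, so the number of positives S ~ Bin(11, 0.5).
Step 4: Two-sided exact p-value = sum of Bin(11,0.5) probabilities at or below the observed probability = 0.548828.
Step 5: alpha = 0.1. fail to reject H0.

n_eff = 11, pos = 4, neg = 7, p = 0.548828, fail to reject H0.


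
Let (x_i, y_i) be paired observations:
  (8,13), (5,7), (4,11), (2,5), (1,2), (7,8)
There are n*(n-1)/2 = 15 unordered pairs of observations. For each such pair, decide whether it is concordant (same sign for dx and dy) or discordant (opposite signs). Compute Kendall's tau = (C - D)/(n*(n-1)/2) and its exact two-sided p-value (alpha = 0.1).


Step 1: Enumerate the 15 unordered pairs (i,j) with i<j and classify each by sign(x_j-x_i) * sign(y_j-y_i).
  (1,2):dx=-3,dy=-6->C; (1,3):dx=-4,dy=-2->C; (1,4):dx=-6,dy=-8->C; (1,5):dx=-7,dy=-11->C
  (1,6):dx=-1,dy=-5->C; (2,3):dx=-1,dy=+4->D; (2,4):dx=-3,dy=-2->C; (2,5):dx=-4,dy=-5->C
  (2,6):dx=+2,dy=+1->C; (3,4):dx=-2,dy=-6->C; (3,5):dx=-3,dy=-9->C; (3,6):dx=+3,dy=-3->D
  (4,5):dx=-1,dy=-3->C; (4,6):dx=+5,dy=+3->C; (5,6):dx=+6,dy=+6->C
Step 2: C = 13, D = 2, total pairs = 15.
Step 3: tau = (C - D)/(n(n-1)/2) = (13 - 2)/15 = 0.733333.
Step 4: Exact two-sided p-value (enumerate n! = 720 permutations of y under H0): p = 0.055556.
Step 5: alpha = 0.1. reject H0.

tau_b = 0.7333 (C=13, D=2), p = 0.055556, reject H0.


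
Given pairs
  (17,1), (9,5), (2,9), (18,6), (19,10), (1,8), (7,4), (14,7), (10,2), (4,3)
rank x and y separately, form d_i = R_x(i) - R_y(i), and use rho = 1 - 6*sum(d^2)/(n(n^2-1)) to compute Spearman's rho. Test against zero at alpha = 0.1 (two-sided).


Step 1: Rank x and y separately (midranks; no ties here).
rank(x): 17->8, 9->5, 2->2, 18->9, 19->10, 1->1, 7->4, 14->7, 10->6, 4->3
rank(y): 1->1, 5->5, 9->9, 6->6, 10->10, 8->8, 4->4, 7->7, 2->2, 3->3
Step 2: d_i = R_x(i) - R_y(i); compute d_i^2.
  (8-1)^2=49, (5-5)^2=0, (2-9)^2=49, (9-6)^2=9, (10-10)^2=0, (1-8)^2=49, (4-4)^2=0, (7-7)^2=0, (6-2)^2=16, (3-3)^2=0
sum(d^2) = 172.
Step 3: rho = 1 - 6*172 / (10*(10^2 - 1)) = 1 - 1032/990 = -0.042424.
Step 4: Under H0, t = rho * sqrt((n-2)/(1-rho^2)) = -0.1201 ~ t(8).
Step 5: Two-sided p-value from the t-distribution with 8 df = 0.907364.
Step 6: alpha = 0.1. fail to reject H0.

rho = -0.0424, p = 0.907364, fail to reject H0 at alpha = 0.1.


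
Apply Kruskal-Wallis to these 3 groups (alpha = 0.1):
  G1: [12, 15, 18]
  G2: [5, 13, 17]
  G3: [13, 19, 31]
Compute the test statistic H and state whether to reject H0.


Step 1: Combine all N = 9 observations and assign midranks.
sorted (value, group, rank): (5,G2,1), (12,G1,2), (13,G2,3.5), (13,G3,3.5), (15,G1,5), (17,G2,6), (18,G1,7), (19,G3,8), (31,G3,9)
Step 2: Sum ranks within each group.
R_1 = 14 (n_1 = 3)
R_2 = 10.5 (n_2 = 3)
R_3 = 20.5 (n_3 = 3)
Step 3: H = 12/(N(N+1)) * sum(R_i^2/n_i) - 3(N+1)
     = 12/(9*10) * (14^2/3 + 10.5^2/3 + 20.5^2/3) - 3*10
     = 0.133333 * 242.167 - 30
     = 2.288889.
Step 4: Ties present; correction factor C = 1 - 6/(9^3 - 9) = 0.991667. Corrected H = 2.288889 / 0.991667 = 2.308123.
Step 5: Under H0, H ~ chi^2(2); p-value = 0.315353.
Step 6: alpha = 0.1. fail to reject H0.

H = 2.3081, df = 2, p = 0.315353, fail to reject H0.


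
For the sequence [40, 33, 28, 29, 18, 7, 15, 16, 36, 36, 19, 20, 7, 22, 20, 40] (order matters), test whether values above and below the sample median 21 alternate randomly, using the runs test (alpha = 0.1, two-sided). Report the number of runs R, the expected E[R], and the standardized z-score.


Step 1: Compute median = 21; label A = above, B = below.
Labels in order: AAAABBBBAABBBABA  (n_A = 8, n_B = 8)
Step 2: Count runs R = 7.
Step 3: Under H0 (random ordering), E[R] = 2*n_A*n_B/(n_A+n_B) + 1 = 2*8*8/16 + 1 = 9.0000.
        Var[R] = 2*n_A*n_B*(2*n_A*n_B - n_A - n_B) / ((n_A+n_B)^2 * (n_A+n_B-1)) = 14336/3840 = 3.7333.
        SD[R] = 1.9322.
Step 4: Continuity-corrected z = (R + 0.5 - E[R]) / SD[R] = (7 + 0.5 - 9.0000) / 1.9322 = -0.7763.
Step 5: Two-sided p-value via normal approximation = 2*(1 - Phi(|z|)) = 0.437558.
Step 6: alpha = 0.1. fail to reject H0.

R = 7, z = -0.7763, p = 0.437558, fail to reject H0.


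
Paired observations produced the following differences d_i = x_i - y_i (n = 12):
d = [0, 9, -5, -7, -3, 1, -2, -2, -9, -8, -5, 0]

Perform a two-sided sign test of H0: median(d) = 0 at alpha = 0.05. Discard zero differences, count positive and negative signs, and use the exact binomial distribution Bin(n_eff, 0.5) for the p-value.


Step 1: Discard zero differences. Original n = 12; n_eff = number of nonzero differences = 10.
Nonzero differences (with sign): +9, -5, -7, -3, +1, -2, -2, -9, -8, -5
Step 2: Count signs: positive = 2, negative = 8.
Step 3: Under H0: P(positive) = 0.5, so the number of positives S ~ Bin(10, 0.5).
Step 4: Two-sided exact p-value = sum of Bin(10,0.5) probabilities at or below the observed probability = 0.109375.
Step 5: alpha = 0.05. fail to reject H0.

n_eff = 10, pos = 2, neg = 8, p = 0.109375, fail to reject H0.
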